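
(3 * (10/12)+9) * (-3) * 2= -69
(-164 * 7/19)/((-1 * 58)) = 574/551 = 1.04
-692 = -692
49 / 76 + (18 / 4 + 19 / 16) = 1925 / 304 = 6.33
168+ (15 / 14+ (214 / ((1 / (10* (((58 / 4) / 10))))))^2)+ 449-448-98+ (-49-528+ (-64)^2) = 134850801 / 14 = 9632200.07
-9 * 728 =-6552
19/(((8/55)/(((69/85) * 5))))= 72105/136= 530.18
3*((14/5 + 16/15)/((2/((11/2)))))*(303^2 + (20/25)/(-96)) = 3514448201/1200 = 2928706.83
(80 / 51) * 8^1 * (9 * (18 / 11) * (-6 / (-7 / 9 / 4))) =7464960 / 1309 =5702.80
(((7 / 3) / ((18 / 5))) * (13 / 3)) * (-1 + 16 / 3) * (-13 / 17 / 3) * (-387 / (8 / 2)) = 3306485 / 11016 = 300.15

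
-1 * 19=-19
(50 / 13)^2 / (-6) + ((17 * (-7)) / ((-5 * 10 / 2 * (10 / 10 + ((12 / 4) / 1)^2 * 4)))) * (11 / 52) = -4573949 / 1875900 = -2.44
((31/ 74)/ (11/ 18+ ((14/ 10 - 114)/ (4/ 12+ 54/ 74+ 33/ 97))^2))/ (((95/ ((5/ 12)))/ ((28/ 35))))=106151074665/ 465023889315907139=0.00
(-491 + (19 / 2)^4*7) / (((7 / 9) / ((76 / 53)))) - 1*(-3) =154655313 / 1484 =104215.17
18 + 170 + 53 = 241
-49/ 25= -1.96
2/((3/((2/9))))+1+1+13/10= 3.45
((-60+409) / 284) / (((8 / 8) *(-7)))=-349 / 1988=-0.18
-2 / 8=-1 / 4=-0.25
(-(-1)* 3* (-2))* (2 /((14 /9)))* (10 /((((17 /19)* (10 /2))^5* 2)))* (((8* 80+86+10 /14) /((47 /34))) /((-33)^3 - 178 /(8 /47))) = 5441435544816 /17783974782783125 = 0.00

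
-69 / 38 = -1.82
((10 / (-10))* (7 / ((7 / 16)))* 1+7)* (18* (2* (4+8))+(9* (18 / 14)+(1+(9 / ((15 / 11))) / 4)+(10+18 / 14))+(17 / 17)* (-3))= -572679 / 140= -4090.56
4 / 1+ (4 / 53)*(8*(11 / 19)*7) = 6492 / 1007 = 6.45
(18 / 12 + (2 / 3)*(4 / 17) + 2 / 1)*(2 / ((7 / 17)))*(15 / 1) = 1865 / 7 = 266.43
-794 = -794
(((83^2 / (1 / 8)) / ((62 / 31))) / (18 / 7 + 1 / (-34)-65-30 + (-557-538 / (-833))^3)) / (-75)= 31855261603144 / 14930710427909304675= 0.00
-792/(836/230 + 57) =-91080/6973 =-13.06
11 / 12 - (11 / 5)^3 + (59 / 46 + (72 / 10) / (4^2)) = -68989 / 8625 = -8.00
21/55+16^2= 14101/55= 256.38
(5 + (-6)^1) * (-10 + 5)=5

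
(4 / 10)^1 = 2 / 5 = 0.40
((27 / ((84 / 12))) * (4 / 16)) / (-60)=-0.02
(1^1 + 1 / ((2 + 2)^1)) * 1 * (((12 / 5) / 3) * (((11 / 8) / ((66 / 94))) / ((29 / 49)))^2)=5303809 / 484416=10.95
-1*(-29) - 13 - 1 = 15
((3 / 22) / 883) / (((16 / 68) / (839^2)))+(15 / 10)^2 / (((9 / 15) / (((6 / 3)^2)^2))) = 40562211 / 77704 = 522.01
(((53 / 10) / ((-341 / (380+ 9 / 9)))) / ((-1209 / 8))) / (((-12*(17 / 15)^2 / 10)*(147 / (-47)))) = 15817850 / 1946047103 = 0.01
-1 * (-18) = 18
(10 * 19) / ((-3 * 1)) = -190 / 3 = -63.33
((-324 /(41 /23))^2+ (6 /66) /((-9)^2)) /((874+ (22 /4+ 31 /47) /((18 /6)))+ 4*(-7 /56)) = 2325526373615 /61634774421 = 37.73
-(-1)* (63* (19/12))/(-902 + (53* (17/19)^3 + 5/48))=-4691556/40633471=-0.12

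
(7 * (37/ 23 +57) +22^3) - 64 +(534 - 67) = 263609/ 23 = 11461.26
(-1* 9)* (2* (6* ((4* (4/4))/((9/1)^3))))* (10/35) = -32/189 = -0.17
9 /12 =3 /4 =0.75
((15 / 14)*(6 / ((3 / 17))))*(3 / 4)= 765 / 28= 27.32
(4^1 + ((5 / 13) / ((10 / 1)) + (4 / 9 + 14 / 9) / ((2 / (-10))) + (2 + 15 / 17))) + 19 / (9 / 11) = 80129 / 3978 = 20.14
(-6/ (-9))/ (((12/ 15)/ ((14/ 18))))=35/ 54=0.65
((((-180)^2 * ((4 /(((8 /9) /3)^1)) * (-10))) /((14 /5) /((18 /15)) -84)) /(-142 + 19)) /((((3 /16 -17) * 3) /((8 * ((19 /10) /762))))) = 11819520 /68633467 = 0.17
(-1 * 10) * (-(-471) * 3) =-14130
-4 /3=-1.33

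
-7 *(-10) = 70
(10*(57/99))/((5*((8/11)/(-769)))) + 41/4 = -3622/3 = -1207.33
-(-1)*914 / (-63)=-914 / 63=-14.51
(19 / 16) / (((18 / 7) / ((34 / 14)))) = 323 / 288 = 1.12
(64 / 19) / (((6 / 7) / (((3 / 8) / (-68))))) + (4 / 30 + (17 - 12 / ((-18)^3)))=13432387 / 784890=17.11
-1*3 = -3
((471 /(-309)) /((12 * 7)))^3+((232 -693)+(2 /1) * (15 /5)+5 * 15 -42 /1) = -273314069996869 /647663663808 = -422.00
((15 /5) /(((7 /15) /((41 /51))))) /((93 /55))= 11275 /3689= 3.06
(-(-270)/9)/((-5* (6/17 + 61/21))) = -2142/1163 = -1.84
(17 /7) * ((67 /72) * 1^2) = 1139 /504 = 2.26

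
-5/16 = -0.31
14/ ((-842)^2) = 7/ 354482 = 0.00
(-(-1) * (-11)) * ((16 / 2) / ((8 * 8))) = -11 / 8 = -1.38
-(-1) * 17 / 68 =1 / 4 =0.25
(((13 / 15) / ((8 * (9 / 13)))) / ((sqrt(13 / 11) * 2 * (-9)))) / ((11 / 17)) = -221 * sqrt(143) / 213840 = -0.01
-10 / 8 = -5 / 4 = -1.25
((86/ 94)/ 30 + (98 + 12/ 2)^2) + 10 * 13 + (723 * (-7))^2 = 36130780513/ 1410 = 25624667.03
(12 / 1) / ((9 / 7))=28 / 3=9.33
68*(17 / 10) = 578 / 5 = 115.60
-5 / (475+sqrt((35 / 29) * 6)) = -13775 / 1308583+sqrt(6090) / 1308583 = -0.01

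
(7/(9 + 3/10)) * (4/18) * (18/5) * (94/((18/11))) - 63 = -23779/837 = -28.41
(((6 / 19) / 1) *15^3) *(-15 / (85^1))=-60750 / 323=-188.08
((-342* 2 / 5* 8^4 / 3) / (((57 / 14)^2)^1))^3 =-33115249535031967744 / 23149125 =-1430518412036.39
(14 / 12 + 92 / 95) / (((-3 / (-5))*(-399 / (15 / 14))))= -6085 / 636804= -0.01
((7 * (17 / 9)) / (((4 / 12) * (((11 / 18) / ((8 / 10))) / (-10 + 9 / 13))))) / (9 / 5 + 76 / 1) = -31416 / 5057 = -6.21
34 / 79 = 0.43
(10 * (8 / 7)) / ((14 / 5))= 200 / 49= 4.08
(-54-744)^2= 636804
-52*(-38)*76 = 150176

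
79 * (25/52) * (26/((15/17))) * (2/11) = 6715/33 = 203.48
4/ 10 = 2/ 5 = 0.40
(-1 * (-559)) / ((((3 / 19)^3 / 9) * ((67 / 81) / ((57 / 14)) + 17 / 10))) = 59008045590 / 87869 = 671545.66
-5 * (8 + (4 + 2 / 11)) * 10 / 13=-6700 / 143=-46.85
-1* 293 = -293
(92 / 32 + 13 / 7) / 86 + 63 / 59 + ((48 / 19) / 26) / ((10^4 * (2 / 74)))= 49268033117 / 43864730000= 1.12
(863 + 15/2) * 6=5223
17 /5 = 3.40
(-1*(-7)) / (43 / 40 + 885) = 280 / 35443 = 0.01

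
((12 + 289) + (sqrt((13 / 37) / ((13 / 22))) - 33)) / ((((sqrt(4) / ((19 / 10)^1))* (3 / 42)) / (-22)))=-392084 / 5 - 1463* sqrt(814) / 185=-78642.42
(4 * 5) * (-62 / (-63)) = 1240 / 63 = 19.68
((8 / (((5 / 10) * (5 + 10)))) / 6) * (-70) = -112 / 9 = -12.44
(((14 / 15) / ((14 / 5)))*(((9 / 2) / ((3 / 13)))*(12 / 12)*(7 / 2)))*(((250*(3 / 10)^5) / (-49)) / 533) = -243 / 459200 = -0.00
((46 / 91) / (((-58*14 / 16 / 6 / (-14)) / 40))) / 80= 1104 / 2639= 0.42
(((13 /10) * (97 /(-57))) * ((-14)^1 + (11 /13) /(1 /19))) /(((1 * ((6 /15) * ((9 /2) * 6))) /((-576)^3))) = 81302581.89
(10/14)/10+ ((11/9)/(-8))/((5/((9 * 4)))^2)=-2747/350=-7.85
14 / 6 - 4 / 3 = 1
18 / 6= 3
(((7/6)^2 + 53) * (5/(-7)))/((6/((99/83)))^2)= -1183985/771568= -1.53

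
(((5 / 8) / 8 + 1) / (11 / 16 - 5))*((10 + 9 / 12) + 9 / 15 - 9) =-47 / 80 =-0.59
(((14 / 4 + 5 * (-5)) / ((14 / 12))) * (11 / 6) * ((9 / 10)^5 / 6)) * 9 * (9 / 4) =-754114779 / 11200000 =-67.33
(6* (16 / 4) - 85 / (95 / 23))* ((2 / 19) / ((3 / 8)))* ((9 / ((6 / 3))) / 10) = 156 / 361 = 0.43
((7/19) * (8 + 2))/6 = 35/57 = 0.61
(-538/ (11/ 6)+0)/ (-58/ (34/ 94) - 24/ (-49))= 1344462/ 732413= 1.84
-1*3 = -3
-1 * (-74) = 74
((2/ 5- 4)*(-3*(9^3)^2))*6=172186884/ 5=34437376.80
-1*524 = -524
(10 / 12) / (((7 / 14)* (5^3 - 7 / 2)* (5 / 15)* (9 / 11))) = 0.05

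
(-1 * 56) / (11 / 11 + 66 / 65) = -3640 / 131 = -27.79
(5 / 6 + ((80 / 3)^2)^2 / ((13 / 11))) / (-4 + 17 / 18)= -180224351 / 1287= -140034.46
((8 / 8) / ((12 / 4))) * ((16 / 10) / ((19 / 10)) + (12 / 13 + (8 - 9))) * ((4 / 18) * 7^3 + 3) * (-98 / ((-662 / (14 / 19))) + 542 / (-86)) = -8359031611 / 66795469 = -125.14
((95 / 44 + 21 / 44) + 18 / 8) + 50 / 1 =2415 / 44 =54.89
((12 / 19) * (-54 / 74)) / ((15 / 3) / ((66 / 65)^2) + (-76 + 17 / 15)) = 7056720 / 1072054613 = 0.01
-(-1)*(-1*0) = 0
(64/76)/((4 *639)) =4/12141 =0.00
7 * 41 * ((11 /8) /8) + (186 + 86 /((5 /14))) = 152361 /320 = 476.13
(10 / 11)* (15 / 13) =150 / 143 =1.05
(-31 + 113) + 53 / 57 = 4727 / 57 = 82.93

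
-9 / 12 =-3 / 4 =-0.75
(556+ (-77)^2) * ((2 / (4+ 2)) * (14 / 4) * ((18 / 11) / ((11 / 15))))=2042775 / 121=16882.44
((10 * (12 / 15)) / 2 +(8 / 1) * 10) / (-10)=-42 / 5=-8.40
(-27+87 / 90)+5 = -21.03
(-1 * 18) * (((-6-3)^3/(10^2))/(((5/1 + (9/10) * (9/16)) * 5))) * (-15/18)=-17496/4405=-3.97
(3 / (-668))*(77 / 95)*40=-462 / 3173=-0.15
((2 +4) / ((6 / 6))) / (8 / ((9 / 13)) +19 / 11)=594 / 1315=0.45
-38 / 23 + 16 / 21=-430 / 483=-0.89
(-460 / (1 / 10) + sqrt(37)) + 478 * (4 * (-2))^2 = 25998.08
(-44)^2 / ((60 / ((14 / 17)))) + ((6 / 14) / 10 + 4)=109297 / 3570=30.62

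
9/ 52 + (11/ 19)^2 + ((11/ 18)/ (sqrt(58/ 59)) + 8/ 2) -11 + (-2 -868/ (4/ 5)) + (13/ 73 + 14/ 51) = -76390490701/ 69888156 + 11 * sqrt(3422)/ 1044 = -1092.42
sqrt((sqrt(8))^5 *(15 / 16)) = 2 *sqrt(15) *2^(3 / 4) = 13.03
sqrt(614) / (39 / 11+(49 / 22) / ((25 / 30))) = 55* sqrt(614) / 342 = 3.98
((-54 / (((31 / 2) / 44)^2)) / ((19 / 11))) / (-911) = 4599936 / 16633949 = 0.28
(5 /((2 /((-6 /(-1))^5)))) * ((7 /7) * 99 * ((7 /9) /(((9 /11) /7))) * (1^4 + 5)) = 76839840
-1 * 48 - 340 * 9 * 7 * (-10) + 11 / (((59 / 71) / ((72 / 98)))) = 214161.73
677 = 677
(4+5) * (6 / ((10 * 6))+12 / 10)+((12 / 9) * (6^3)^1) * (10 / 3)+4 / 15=29159 / 30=971.97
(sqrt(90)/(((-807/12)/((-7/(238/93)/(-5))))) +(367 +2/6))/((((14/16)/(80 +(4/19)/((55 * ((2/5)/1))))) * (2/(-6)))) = -7759008/77 +223941024 * sqrt(10)/33451495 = -100745.17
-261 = -261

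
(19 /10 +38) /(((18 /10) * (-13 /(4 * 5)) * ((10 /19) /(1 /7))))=-361 /39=-9.26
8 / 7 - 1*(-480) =3368 / 7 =481.14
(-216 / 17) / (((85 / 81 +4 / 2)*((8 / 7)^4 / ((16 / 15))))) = -1750329 / 671840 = -2.61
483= 483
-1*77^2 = -5929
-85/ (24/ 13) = -1105/ 24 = -46.04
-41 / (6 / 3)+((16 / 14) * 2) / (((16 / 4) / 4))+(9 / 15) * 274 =10233 / 70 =146.19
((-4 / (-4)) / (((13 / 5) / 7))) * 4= 140 / 13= 10.77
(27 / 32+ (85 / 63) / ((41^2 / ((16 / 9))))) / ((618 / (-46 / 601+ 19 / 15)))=276571614821 / 169924091561280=0.00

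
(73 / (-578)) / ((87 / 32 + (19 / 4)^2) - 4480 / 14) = 1168 / 2725559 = 0.00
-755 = -755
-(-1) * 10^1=10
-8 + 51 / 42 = -95 / 14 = -6.79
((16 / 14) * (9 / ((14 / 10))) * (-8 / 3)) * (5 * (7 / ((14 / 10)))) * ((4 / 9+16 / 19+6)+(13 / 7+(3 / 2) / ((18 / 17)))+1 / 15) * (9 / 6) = -50882200 / 6517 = -7807.61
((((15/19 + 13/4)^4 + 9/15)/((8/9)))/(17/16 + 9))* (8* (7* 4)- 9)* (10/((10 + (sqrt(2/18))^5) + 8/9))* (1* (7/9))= 2325657781566585/507780659264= 4580.04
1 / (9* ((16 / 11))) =11 / 144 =0.08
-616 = -616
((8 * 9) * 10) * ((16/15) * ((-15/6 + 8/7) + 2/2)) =-1920/7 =-274.29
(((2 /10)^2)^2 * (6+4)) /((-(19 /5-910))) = 2 /113275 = 0.00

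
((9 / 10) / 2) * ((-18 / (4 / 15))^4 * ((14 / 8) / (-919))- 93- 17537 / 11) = -48001001553 / 2587904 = -18548.22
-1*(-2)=2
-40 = -40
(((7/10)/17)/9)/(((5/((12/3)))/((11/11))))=0.00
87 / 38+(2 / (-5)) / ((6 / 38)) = -139 / 570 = -0.24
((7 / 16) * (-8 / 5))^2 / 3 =49 / 300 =0.16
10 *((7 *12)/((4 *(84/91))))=455/2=227.50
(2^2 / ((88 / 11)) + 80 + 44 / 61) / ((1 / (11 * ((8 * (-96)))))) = -41855616 / 61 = -686157.64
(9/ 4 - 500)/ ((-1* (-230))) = -1991/ 920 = -2.16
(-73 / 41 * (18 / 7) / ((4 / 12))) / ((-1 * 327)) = 1314 / 31283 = 0.04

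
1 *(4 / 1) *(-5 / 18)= -10 / 9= -1.11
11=11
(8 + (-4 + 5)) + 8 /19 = 179 /19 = 9.42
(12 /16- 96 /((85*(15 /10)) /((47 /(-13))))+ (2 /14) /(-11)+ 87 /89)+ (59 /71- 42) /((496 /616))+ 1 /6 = -9305482403387 /200006586780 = -46.53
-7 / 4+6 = 17 / 4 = 4.25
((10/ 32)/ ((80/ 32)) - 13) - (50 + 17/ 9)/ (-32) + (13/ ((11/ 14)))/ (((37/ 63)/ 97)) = 318995089/ 117216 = 2721.43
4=4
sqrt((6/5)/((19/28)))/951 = 2 * sqrt(3990)/90345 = 0.00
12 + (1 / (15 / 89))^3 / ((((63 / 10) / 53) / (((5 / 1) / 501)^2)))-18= -2486989492 / 426952701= -5.82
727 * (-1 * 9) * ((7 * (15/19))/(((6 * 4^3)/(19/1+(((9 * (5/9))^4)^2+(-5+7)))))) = -44729943615/1216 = -36784493.10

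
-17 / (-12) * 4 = 17 / 3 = 5.67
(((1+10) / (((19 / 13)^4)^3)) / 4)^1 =256278936347291 / 8853259676264644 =0.03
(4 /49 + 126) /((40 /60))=9267 /49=189.12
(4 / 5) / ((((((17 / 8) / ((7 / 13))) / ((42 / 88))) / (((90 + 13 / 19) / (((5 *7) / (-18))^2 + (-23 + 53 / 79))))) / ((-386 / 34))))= 204280037856 / 38039643785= 5.37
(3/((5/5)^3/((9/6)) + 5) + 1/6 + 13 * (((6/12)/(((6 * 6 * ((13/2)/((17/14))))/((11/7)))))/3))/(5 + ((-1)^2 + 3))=0.08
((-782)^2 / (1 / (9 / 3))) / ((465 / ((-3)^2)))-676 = 5398936 / 155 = 34831.85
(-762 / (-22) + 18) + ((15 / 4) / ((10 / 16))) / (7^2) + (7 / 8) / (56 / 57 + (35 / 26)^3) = 13994035752 / 263966087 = 53.01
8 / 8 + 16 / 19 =35 / 19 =1.84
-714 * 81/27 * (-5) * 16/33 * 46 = 2627520/11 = 238865.45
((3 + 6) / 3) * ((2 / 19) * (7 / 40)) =21 / 380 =0.06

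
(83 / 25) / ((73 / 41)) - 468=-850697 / 1825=-466.14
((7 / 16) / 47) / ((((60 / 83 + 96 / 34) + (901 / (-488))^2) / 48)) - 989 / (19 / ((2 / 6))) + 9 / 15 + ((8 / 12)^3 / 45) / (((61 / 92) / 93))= -812754990383472706 / 51560608339946655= -15.76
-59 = -59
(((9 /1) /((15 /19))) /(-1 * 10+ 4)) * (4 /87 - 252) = 478.71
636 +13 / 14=8917 / 14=636.93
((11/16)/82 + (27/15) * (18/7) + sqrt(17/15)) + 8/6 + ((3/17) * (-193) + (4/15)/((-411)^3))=-4566953648415143/162591381479520 + sqrt(255)/15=-27.02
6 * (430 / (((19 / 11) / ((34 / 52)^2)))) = 2050455 / 3211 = 638.57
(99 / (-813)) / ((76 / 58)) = -957 / 10298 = -0.09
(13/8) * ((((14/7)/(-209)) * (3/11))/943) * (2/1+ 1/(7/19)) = -117/5518436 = -0.00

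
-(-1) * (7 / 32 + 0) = 7 / 32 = 0.22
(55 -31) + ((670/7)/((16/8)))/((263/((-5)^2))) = 52559/1841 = 28.55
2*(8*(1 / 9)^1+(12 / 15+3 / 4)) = 439 / 90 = 4.88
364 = 364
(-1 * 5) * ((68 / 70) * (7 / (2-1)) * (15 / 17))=-30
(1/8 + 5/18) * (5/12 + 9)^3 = 336.32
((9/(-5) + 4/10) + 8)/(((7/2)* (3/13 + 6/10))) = 143/63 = 2.27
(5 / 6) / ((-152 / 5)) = -25 / 912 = -0.03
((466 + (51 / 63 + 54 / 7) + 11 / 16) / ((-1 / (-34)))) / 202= 2714407 / 33936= 79.99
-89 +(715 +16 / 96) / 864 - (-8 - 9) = -368957 / 5184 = -71.17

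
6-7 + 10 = 9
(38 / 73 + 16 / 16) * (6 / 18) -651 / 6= -107.99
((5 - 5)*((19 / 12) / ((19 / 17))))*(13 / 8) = 0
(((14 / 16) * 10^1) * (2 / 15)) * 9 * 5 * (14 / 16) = 735 / 16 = 45.94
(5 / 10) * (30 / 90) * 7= 7 / 6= 1.17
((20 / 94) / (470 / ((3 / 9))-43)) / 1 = 10 / 64249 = 0.00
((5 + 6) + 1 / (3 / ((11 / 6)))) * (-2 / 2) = -11.61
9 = 9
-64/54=-32/27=-1.19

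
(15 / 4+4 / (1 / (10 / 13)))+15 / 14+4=4331 / 364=11.90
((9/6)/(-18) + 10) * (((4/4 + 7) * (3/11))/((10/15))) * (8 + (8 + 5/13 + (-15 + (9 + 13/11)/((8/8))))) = 375.38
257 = 257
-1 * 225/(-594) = 25/66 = 0.38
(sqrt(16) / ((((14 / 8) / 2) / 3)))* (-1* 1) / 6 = -16 / 7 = -2.29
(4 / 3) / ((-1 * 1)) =-4 / 3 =-1.33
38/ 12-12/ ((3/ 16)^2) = -2029/ 6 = -338.17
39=39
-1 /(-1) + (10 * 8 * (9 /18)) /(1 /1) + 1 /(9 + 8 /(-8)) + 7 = 385 /8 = 48.12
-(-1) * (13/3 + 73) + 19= 289/3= 96.33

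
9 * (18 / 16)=81 / 8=10.12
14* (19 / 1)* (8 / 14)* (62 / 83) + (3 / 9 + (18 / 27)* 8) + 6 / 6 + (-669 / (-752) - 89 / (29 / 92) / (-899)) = 592704713219 / 4881742608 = 121.41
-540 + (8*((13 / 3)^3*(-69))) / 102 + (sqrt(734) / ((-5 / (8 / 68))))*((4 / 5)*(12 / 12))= -449984 / 459 - 8*sqrt(734) / 425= -980.87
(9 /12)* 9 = 27 /4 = 6.75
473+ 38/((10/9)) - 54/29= 73274/145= 505.34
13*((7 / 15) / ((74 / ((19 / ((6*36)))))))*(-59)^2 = 25.10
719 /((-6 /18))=-2157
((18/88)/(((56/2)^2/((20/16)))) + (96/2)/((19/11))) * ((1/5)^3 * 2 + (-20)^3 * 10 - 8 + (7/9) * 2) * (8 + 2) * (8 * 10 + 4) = -9758338582642/5225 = -1867624609.12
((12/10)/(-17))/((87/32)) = -64/2465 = -0.03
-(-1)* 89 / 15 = 89 / 15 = 5.93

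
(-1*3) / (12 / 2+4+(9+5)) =-0.12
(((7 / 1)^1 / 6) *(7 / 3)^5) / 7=16807 / 1458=11.53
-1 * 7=-7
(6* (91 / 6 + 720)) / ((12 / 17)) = 74987 / 12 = 6248.92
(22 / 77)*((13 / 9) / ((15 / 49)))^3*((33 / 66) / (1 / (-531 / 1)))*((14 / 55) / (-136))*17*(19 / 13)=22288485401 / 60142500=370.59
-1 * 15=-15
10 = 10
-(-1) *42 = 42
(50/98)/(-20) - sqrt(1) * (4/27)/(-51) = -6101/269892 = -0.02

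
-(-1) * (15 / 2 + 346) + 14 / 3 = 2149 / 6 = 358.17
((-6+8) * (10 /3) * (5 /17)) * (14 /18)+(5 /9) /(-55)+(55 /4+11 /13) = 4229939 /262548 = 16.11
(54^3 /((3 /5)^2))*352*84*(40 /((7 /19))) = 1404158976000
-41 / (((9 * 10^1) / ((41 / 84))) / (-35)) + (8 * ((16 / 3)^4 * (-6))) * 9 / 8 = -9435503 / 216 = -43682.88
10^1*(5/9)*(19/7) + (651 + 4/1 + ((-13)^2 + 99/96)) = 1693663/2016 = 840.11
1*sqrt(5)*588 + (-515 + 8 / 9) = -4627 / 9 + 588*sqrt(5) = 800.70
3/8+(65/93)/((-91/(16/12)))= 5699/15624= 0.36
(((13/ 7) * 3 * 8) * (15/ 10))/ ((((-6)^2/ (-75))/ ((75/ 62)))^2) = 45703125/ 107632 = 424.62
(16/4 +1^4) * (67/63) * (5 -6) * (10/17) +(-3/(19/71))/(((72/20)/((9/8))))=-2159015/325584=-6.63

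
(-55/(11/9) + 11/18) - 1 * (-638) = 10685/18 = 593.61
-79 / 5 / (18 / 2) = -79 / 45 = -1.76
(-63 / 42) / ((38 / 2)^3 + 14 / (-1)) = -3 / 13690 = -0.00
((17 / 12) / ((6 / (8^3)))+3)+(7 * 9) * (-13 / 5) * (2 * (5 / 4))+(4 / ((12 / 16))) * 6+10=-4385 / 18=-243.61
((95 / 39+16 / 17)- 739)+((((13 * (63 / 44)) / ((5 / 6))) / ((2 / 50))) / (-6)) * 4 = -8079883 / 7293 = -1107.90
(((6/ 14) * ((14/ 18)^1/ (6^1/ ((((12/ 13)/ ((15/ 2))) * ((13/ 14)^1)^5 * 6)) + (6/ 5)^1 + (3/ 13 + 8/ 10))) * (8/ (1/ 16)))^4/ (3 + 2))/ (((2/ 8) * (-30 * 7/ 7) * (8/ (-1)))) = 44655352729015167037210624/ 155291511592815033154452075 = 0.29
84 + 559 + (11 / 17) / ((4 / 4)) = 10942 / 17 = 643.65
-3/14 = -0.21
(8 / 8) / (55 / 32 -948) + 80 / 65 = 484080 / 393653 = 1.23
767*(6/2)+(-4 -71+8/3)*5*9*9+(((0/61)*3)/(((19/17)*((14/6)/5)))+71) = -26923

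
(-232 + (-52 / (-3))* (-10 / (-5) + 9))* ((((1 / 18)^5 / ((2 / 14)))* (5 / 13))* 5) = -5425 / 18423288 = -0.00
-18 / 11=-1.64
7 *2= 14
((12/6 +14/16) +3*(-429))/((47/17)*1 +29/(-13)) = -2270333/944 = -2405.01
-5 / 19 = -0.26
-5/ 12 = -0.42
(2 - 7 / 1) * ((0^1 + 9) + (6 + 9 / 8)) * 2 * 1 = -161.25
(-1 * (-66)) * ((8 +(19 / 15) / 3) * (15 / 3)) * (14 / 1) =116732 / 3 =38910.67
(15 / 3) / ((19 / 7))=35 / 19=1.84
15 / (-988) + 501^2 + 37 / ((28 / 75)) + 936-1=435768674 / 1729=252035.09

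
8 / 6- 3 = -5 / 3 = -1.67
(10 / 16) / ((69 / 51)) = 85 / 184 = 0.46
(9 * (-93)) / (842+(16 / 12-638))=-2511 / 616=-4.08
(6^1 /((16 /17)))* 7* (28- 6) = 3927 /4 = 981.75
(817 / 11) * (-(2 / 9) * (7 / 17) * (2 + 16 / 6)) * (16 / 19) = -134848 / 5049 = -26.71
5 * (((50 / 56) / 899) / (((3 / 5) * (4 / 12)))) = 625 / 25172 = 0.02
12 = 12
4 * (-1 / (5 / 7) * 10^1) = -56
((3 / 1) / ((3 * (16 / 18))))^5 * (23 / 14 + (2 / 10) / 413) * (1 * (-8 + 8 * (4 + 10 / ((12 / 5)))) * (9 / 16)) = 51698757627 / 541327360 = 95.50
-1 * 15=-15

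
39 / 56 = 0.70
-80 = -80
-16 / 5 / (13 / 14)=-224 / 65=-3.45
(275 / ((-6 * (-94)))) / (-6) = -275 / 3384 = -0.08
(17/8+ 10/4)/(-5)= -37/40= -0.92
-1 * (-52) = 52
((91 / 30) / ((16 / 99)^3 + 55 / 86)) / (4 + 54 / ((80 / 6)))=723196188 / 1235530123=0.59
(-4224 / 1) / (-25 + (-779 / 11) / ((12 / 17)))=557568 / 16543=33.70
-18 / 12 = -3 / 2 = -1.50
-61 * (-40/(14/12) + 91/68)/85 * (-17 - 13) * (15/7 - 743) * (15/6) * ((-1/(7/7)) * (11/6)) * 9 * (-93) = 114195671264565/56644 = 2016024137.85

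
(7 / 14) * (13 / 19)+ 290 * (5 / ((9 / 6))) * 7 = 6767.01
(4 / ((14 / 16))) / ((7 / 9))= 288 / 49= 5.88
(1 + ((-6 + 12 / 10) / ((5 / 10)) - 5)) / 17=-0.80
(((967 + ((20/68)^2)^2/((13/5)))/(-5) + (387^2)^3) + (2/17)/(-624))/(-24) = -437709602182020159051491/3127026240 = -139976312505142.32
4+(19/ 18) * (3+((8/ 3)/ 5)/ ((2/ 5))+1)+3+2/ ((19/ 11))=7073/ 513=13.79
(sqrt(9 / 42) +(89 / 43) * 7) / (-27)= -623 / 1161 - sqrt(42) / 378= -0.55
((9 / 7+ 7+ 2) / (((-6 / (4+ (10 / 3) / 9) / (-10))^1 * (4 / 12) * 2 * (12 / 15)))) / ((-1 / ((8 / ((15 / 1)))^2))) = -7552 / 189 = -39.96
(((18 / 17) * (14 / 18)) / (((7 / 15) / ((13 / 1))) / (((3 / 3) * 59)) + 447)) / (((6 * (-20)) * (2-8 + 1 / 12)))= 16107 / 6207289594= 0.00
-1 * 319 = -319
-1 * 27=-27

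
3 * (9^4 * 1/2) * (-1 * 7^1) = -137781/2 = -68890.50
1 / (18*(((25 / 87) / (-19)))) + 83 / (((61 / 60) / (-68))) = -50829611 / 9150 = -5555.15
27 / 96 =0.28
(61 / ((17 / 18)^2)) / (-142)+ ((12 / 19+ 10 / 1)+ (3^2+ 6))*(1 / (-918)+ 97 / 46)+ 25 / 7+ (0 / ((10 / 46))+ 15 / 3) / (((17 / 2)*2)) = 97286108504 / 1694725767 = 57.41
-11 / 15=-0.73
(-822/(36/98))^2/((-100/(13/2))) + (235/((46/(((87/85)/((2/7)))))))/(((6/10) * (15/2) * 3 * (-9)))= -2061560642743/6334200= -325465.04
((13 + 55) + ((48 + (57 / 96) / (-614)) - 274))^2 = 9637317986409 / 386043904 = 24964.31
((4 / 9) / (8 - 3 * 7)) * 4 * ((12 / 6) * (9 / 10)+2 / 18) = -1376 / 5265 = -0.26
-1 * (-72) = 72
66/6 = 11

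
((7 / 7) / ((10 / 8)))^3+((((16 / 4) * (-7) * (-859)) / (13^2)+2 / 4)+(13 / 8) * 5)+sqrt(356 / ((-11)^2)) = 2 * sqrt(89) / 11+25596153 / 169000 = 153.17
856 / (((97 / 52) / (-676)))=-30090112 / 97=-310207.34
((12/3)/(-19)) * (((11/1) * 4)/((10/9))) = -792/95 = -8.34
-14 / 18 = -0.78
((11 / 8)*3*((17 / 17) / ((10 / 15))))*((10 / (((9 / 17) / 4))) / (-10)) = -187 / 4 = -46.75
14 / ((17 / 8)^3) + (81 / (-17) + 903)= 4420198 / 4913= 899.69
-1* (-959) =959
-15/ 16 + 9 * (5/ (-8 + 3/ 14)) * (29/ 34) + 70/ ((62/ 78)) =75546435/ 919088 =82.20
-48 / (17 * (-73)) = 48 / 1241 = 0.04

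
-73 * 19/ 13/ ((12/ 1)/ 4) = -1387/ 39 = -35.56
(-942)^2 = 887364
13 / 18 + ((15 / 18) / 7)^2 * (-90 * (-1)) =881 / 441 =2.00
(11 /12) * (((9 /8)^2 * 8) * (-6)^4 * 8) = 96228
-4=-4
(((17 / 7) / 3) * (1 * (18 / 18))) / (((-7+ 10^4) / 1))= 17 / 209853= 0.00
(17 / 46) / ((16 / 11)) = 187 / 736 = 0.25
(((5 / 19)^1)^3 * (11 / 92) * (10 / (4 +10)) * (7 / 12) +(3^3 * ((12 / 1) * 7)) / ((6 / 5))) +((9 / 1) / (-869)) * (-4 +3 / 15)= 1890.04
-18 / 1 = -18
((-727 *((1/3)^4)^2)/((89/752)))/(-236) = 136676/34451811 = 0.00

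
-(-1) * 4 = 4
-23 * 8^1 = -184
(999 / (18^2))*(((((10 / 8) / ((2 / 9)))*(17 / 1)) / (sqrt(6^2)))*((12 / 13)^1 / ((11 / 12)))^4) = 21129569280 / 418161601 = 50.53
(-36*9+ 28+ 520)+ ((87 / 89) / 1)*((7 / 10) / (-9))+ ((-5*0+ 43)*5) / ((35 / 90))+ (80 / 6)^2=53522117 / 56070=954.56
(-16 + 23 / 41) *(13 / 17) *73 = -600717 / 697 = -861.86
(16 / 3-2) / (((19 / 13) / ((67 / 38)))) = 4355 / 1083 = 4.02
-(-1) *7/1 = 7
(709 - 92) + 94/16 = 4983/8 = 622.88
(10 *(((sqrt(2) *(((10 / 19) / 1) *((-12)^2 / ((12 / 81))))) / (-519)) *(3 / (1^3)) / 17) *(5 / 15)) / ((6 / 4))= -21600 *sqrt(2) / 55879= -0.55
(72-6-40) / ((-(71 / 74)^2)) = -142376 / 5041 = -28.24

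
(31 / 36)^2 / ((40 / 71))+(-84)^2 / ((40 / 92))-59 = 838310663 / 51840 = 16171.12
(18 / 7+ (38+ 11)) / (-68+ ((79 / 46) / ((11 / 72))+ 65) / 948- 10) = -86583684 / 130819801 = -0.66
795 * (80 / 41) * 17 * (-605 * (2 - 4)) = 1308252000 / 41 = 31908585.37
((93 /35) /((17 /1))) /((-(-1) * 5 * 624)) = 31 /618800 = 0.00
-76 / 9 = -8.44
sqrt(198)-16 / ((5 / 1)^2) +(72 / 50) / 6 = -2 / 5 +3* sqrt(22) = 13.67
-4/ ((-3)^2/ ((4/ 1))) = -16/ 9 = -1.78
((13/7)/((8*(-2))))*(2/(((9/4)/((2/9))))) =-13/567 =-0.02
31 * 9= 279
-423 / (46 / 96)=-20304 / 23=-882.78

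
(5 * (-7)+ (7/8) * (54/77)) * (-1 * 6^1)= 4539/22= 206.32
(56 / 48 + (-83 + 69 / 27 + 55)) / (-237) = 437 / 4266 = 0.10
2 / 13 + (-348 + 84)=-263.85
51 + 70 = 121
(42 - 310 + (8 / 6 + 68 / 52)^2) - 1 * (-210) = -77609 / 1521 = -51.02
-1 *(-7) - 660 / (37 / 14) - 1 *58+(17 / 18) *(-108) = -14901 / 37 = -402.73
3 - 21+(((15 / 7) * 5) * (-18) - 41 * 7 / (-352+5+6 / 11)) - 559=-20515380 / 26677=-769.03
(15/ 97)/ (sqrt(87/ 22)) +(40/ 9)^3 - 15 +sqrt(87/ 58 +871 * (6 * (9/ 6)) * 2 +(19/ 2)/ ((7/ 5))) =5 * sqrt(1914)/ 2813 +53065/ 729 +2 * sqrt(192157)/ 7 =198.11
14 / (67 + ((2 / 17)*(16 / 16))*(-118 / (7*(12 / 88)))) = 4998 / 18727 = 0.27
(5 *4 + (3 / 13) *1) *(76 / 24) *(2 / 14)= 4997 / 546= 9.15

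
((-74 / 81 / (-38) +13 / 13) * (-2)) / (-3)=3152 / 4617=0.68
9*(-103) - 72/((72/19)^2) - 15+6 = -67753/72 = -941.01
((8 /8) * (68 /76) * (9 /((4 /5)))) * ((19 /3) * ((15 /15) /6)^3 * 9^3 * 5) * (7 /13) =240975 /416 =579.27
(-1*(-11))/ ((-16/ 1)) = -11/ 16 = -0.69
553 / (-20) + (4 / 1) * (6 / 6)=-473 / 20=-23.65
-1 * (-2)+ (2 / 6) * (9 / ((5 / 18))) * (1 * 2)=118 / 5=23.60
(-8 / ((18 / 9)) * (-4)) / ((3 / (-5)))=-80 / 3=-26.67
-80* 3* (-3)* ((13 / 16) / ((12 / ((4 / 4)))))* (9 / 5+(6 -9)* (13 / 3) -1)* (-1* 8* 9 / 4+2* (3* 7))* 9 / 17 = -128466 / 17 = -7556.82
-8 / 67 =-0.12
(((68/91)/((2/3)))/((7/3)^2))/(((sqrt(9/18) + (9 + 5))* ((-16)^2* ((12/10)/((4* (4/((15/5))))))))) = 0.00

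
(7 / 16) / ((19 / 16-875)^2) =112 / 195468361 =0.00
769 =769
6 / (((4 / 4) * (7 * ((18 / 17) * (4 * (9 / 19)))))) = 323 / 756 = 0.43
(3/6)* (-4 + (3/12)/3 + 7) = 1.54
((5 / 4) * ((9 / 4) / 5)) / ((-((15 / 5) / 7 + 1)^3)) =-3087 / 16000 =-0.19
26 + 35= 61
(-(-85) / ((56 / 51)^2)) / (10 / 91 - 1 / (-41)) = 39279435 / 74816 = 525.01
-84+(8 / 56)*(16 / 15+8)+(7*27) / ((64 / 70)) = 416687 / 3360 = 124.01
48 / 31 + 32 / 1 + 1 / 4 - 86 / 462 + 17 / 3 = 375035 / 9548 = 39.28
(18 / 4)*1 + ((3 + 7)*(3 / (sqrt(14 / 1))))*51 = 9 / 2 + 765*sqrt(14) / 7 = 413.41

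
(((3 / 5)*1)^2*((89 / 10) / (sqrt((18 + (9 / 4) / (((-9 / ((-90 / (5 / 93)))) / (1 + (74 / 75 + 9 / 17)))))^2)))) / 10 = 1513 / 5057400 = 0.00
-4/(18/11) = -2.44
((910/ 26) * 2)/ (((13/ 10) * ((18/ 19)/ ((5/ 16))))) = 16625/ 936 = 17.76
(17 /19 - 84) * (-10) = 15790 /19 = 831.05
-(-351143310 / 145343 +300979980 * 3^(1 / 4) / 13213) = 351143310 / 145343 - 300979980 * 3^(1 / 4) / 13213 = -27562.99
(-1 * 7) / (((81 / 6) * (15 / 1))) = -14 / 405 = -0.03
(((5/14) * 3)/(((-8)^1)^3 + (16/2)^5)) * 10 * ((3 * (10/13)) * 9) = 1125/163072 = 0.01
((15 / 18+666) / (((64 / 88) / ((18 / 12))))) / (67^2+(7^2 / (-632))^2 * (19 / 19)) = 549345302 / 1793016737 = 0.31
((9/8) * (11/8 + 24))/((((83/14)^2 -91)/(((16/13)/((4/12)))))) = -89523/47437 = -1.89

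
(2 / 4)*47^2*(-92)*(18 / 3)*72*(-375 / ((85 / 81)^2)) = 4320147661920 / 289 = 14948607826.71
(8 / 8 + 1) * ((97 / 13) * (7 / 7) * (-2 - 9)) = -2134 / 13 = -164.15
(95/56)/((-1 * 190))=-0.01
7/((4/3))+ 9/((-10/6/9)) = -867/20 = -43.35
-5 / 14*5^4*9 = -28125 / 14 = -2008.93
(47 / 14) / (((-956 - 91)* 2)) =-47 / 29316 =-0.00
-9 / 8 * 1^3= -9 / 8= -1.12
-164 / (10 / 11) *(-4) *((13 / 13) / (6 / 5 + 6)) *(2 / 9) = 1804 / 81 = 22.27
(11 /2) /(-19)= -11 /38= -0.29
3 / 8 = 0.38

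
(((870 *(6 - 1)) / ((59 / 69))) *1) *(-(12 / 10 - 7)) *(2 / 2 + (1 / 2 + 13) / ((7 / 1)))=35687835 / 413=86411.22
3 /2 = 1.50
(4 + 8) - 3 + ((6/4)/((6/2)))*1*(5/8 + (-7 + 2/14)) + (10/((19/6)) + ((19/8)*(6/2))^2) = 509081/8512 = 59.81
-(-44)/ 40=11/ 10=1.10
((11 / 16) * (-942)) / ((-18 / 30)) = 8635 / 8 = 1079.38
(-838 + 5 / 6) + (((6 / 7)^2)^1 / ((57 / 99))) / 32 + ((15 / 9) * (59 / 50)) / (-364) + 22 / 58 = -4405340761 / 5264805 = -836.75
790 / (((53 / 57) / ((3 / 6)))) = 424.81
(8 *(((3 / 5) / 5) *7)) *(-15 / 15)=-168 / 25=-6.72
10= 10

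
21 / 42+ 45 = 91 / 2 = 45.50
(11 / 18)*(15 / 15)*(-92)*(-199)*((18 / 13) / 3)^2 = 2383.29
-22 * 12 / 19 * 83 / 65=-21912 / 1235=-17.74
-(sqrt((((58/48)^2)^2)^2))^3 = -353814783205469041/36520347436056576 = -9.69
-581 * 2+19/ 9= -10439/ 9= -1159.89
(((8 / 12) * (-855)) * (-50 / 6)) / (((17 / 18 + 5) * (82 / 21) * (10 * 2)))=89775 / 8774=10.23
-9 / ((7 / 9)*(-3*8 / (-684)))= -4617 / 14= -329.79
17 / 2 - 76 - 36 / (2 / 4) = -279 / 2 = -139.50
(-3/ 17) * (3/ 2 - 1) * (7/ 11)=-21/ 374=-0.06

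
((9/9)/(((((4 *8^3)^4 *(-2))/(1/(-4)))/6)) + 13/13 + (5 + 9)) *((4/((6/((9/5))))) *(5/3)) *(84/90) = 28.00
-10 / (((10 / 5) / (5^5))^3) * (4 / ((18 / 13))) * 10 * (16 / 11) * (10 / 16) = -99182128906250 / 99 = -1001839685921.72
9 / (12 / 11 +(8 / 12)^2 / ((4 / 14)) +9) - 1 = -262 / 1153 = -0.23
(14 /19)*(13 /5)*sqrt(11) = 182*sqrt(11) /95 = 6.35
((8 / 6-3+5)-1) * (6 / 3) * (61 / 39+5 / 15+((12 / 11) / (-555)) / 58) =61138448 / 6904755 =8.85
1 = 1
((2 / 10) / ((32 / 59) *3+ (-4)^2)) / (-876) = -59 / 4555200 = -0.00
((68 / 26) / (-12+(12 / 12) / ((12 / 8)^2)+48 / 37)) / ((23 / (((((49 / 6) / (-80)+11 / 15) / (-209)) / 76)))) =571761 / 1297893076480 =0.00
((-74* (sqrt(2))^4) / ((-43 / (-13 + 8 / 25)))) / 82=-46916 / 44075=-1.06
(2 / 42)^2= 1 / 441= 0.00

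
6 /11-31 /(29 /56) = -18922 /319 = -59.32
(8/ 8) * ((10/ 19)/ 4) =5/ 38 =0.13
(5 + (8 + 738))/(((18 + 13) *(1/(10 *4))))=30040/31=969.03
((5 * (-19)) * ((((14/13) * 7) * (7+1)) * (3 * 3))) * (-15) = 10054800/13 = 773446.15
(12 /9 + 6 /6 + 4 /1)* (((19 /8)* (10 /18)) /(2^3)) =1805 /1728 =1.04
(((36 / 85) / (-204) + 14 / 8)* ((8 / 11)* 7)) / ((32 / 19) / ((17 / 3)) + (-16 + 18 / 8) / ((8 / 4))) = -21499184 / 15892195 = -1.35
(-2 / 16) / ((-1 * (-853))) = -1 / 6824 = -0.00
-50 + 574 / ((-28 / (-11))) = 351 / 2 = 175.50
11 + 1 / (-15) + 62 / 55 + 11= 761 / 33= 23.06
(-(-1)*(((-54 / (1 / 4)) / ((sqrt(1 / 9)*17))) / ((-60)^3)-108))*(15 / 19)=-5507991 / 64600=-85.26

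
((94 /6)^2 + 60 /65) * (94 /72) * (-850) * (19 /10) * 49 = -107210119625 /4212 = -25453494.69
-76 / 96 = -19 / 24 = -0.79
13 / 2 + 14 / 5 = 93 / 10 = 9.30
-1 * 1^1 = -1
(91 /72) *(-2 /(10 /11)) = -1001 /360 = -2.78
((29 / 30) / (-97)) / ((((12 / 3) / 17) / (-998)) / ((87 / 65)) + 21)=-0.00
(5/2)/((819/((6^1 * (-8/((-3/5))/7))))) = 200/5733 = 0.03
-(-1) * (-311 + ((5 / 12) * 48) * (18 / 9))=-271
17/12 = 1.42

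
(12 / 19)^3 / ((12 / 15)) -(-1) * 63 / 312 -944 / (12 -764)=59414737 / 33526792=1.77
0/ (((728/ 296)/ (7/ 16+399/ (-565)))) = 0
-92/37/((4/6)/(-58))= 8004/37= 216.32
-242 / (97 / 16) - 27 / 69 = -89929 / 2231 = -40.31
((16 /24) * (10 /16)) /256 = 5 /3072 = 0.00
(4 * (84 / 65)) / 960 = 7 / 1300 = 0.01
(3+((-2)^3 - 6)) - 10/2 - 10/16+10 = -53/8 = -6.62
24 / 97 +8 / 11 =1040 / 1067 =0.97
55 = 55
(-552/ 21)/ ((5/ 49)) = -1288/ 5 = -257.60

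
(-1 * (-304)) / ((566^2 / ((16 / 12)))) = 304 / 240267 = 0.00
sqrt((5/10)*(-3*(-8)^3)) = 16*sqrt(3) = 27.71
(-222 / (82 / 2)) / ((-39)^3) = 0.00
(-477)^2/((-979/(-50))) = 11376450/979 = 11620.48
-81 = -81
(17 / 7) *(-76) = -1292 / 7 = -184.57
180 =180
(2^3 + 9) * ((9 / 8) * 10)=765 / 4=191.25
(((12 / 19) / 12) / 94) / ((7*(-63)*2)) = -0.00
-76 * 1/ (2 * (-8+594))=-19/ 293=-0.06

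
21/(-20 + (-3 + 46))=21/23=0.91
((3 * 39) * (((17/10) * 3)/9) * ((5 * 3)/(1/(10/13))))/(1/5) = 3825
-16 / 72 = -2 / 9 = -0.22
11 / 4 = 2.75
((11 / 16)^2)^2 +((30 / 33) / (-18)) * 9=-166629 / 720896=-0.23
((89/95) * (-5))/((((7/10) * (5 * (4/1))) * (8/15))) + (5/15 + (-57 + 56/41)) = -14638861/261744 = -55.93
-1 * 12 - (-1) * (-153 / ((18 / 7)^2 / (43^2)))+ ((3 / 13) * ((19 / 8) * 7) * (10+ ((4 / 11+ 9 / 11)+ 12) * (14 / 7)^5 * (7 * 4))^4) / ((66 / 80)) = 6843817126697311391592713 / 75371868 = 90800683441961547.13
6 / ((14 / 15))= 6.43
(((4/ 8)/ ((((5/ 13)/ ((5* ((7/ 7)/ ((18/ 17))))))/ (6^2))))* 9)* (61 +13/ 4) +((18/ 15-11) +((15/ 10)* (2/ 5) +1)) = 2555701/ 20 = 127785.05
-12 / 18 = -2 / 3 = -0.67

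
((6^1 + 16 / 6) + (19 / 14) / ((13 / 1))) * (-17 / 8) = -81413 / 4368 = -18.64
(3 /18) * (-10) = -5 /3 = -1.67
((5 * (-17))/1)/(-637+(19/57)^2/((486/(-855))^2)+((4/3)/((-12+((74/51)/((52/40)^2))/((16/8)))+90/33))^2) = 392040441994801140/2936306255231127899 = 0.13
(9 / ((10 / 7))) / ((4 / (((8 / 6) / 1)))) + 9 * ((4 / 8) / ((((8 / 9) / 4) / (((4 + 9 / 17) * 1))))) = 31899 / 340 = 93.82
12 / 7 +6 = 54 / 7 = 7.71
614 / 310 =307 / 155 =1.98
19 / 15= 1.27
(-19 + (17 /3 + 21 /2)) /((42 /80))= -340 /63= -5.40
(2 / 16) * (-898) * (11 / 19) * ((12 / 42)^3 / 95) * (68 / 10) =-335852 / 3095575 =-0.11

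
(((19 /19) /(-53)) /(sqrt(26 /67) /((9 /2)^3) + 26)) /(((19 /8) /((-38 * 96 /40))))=3418228512 /122664545935 - 279936 * sqrt(1742) /1594639097155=0.03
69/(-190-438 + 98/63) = -621/5638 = -0.11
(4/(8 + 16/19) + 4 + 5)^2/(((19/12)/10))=1576090/2793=564.30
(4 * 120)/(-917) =-480/917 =-0.52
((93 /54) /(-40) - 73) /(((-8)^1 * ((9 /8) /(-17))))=-894047 /6480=-137.97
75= 75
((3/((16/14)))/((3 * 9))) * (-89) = -623/72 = -8.65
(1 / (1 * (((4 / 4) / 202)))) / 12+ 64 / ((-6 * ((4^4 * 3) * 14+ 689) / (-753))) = 1203733 / 68646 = 17.54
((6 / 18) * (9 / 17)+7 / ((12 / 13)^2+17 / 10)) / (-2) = -214049 / 146642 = -1.46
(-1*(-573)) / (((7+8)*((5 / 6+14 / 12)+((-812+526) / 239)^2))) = 10910111 / 980190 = 11.13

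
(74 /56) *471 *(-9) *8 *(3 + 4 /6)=-1150182 /7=-164311.71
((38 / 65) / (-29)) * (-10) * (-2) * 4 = -608 / 377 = -1.61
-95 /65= -19 /13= -1.46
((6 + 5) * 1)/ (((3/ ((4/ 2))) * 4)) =11/ 6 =1.83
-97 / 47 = -2.06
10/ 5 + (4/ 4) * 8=10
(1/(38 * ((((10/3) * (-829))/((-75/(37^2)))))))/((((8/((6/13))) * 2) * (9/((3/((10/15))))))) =135/17940515008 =0.00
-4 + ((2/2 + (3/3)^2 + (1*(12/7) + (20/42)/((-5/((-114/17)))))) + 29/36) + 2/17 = 781/612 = 1.28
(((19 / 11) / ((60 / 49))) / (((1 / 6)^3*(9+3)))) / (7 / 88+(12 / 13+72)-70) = 48412 / 5725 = 8.46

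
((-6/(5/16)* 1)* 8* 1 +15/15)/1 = -763/5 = -152.60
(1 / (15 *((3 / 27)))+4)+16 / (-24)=59 / 15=3.93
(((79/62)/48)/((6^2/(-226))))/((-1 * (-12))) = -8927/642816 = -0.01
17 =17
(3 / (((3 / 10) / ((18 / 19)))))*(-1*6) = -1080 / 19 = -56.84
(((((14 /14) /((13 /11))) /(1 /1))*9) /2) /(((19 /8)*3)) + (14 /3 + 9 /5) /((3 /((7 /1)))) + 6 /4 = 17.12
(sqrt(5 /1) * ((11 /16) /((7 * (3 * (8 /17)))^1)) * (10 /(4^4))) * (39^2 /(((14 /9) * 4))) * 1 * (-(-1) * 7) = 10.40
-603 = -603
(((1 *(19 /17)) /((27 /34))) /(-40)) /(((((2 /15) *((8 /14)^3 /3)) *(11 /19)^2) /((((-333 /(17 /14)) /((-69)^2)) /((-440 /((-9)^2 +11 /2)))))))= -105414606059 /735417323520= -0.14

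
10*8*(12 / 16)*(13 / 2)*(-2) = -780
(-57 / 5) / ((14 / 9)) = -513 / 70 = -7.33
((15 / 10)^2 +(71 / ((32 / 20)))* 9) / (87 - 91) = -3213 / 32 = -100.41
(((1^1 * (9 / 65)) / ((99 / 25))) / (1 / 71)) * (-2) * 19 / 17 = -13490 / 2431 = -5.55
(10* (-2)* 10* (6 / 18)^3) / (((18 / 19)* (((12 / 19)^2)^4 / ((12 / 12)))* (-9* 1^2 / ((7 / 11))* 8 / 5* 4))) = 282351735556625 / 82752557285376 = 3.41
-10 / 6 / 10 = -1 / 6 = -0.17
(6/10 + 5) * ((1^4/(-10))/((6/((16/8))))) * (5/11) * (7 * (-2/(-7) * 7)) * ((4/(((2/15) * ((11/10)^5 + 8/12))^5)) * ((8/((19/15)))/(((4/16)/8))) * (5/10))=-5786802000000000000000000000000000000/31098266809645448424302161957537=-186081.17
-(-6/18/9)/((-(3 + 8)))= -0.00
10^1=10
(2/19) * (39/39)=2/19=0.11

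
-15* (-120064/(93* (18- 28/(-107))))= 32117120/30287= 1060.43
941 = 941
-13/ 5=-2.60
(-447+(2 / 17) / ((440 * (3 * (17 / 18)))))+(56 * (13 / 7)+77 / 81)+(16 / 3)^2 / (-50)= -4411191901 / 12874950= -342.62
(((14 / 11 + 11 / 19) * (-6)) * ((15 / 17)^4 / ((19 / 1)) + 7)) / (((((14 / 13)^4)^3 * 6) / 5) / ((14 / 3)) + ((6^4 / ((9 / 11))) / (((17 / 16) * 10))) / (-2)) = 27948002804669434322485 / 26442177876126302332592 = 1.06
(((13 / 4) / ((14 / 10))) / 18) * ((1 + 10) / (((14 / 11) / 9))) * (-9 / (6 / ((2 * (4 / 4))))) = -23595 / 784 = -30.10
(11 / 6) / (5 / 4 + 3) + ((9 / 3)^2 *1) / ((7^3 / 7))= 1537 / 2499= 0.62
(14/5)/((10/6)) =42/25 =1.68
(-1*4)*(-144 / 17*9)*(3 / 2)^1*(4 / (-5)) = -31104 / 85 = -365.93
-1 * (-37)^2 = -1369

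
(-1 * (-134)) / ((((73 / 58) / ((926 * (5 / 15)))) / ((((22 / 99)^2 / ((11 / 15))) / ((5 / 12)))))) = 115149952 / 21681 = 5311.10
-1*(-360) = 360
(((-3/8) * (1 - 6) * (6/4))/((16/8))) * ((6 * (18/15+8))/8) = 621/64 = 9.70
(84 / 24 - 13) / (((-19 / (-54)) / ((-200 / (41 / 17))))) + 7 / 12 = 1101887 / 492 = 2239.61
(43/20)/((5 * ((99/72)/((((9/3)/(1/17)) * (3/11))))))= 4.35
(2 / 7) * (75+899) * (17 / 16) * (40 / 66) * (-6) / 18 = -59.73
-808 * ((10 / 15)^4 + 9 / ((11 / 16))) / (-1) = 9566720 / 891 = 10737.06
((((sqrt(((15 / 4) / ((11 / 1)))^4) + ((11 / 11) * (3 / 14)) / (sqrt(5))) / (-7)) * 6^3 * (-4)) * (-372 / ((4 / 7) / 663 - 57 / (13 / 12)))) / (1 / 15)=119865096 * sqrt(5) / 213661 + 5618676375 / 3693283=2775.77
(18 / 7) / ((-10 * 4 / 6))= -27 / 70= -0.39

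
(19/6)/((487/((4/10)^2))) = 38/36525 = 0.00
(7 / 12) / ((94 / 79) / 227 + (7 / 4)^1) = 125531 / 377721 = 0.33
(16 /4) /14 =2 /7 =0.29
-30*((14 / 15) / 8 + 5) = -307 / 2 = -153.50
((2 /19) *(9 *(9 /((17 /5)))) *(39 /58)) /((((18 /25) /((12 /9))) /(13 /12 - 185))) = -574.31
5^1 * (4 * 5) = 100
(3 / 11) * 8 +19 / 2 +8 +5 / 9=4007 / 198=20.24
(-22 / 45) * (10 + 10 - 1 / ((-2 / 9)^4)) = 190.70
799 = 799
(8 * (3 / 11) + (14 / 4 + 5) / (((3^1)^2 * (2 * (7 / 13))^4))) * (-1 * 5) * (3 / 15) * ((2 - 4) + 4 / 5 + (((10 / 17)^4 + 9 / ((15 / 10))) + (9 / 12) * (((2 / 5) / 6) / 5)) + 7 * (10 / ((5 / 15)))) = -5625535009067717 / 9075592310400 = -619.85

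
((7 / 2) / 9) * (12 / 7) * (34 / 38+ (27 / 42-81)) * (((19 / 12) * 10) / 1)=-105685 / 126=-838.77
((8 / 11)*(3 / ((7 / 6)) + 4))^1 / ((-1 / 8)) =-2944 / 77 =-38.23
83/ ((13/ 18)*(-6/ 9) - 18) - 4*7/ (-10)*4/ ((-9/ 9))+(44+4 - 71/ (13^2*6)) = 81562409/ 2529930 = 32.24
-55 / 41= -1.34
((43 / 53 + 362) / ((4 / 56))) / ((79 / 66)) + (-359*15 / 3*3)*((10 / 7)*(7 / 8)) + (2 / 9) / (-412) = -38623084231 / 15525396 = -2487.74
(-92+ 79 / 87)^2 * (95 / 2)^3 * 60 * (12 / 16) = 269239863671875 / 6728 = 40017815646.83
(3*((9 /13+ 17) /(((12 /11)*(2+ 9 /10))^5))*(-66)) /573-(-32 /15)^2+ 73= 56458028606623849 /825052764065400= 68.43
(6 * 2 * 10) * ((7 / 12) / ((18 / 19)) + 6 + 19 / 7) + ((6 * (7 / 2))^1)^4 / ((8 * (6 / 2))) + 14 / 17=79029533 / 8568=9223.80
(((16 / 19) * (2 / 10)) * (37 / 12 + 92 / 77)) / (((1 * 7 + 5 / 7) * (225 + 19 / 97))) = 383441 / 924492690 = 0.00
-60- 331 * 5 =-1715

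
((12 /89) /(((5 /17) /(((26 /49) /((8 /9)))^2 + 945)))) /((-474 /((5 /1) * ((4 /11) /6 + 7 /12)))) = -17492596335 /5942263712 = -2.94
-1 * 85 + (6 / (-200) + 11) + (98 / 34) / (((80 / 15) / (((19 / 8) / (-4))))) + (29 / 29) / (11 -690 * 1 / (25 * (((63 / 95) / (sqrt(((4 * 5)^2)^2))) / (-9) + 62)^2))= -328661785444424804489 / 4425830140591628800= -74.26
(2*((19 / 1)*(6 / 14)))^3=1481544 / 343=4319.37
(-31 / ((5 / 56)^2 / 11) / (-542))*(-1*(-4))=2138752 / 6775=315.68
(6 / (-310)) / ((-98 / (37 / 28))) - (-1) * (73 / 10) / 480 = 0.02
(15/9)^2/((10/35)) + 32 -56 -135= -2687/18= -149.28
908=908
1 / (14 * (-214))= -1 / 2996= -0.00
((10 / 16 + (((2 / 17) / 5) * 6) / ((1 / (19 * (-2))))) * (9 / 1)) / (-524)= 29007 / 356320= 0.08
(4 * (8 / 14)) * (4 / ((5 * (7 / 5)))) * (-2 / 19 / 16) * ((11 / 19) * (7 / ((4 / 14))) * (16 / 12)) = -176 / 1083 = -0.16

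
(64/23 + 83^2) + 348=166515/23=7239.78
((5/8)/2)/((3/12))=5/4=1.25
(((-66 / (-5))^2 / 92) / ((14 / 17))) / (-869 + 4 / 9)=-166617 / 62926850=-0.00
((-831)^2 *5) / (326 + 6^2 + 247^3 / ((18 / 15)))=20716830 / 75348287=0.27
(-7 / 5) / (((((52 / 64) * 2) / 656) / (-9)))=330624 / 65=5086.52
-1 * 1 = -1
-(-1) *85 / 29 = 85 / 29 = 2.93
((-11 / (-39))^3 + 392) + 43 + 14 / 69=593794030 / 1364337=435.23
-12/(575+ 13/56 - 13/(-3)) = -2016/97367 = -0.02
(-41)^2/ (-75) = -1681/ 75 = -22.41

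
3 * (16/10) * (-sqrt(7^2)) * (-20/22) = 336/11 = 30.55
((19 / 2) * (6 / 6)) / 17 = 19 / 34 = 0.56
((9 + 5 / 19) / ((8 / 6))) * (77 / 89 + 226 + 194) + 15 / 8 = 39579957 / 13528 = 2925.78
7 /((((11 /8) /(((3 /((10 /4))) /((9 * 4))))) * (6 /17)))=238 /495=0.48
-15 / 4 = -3.75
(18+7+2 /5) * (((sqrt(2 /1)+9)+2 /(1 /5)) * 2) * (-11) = -53086 /5 - 2794 * sqrt(2) /5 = -11407.46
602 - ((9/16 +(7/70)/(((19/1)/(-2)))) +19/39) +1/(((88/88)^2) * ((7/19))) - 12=245521513/414960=591.68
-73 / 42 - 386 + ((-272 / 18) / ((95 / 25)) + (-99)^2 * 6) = 139843799 / 2394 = 58414.29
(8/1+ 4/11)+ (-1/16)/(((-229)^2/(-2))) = 38596587/4614808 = 8.36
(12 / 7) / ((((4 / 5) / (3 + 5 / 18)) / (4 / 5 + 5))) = 1711 / 42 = 40.74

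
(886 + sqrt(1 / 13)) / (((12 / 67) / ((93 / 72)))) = 2077 *sqrt(13) / 3744 + 920111 / 144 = 6391.66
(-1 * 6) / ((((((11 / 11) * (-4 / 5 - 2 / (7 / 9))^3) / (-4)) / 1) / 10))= -1286250 / 205379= -6.26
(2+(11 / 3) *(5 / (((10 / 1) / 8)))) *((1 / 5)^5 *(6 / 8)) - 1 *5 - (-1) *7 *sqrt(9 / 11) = -1249 / 250+21 *sqrt(11) / 11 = 1.34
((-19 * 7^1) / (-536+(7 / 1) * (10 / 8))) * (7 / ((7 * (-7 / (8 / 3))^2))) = 256 / 6993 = 0.04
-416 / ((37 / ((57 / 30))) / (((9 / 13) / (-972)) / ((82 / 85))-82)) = 358742078 / 204795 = 1751.71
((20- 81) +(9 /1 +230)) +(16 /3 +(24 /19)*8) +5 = 11311 /57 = 198.44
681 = 681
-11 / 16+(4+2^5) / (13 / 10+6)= 4957 / 1168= 4.24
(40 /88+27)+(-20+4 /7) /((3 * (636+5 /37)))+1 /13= 1945248973 /70681611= 27.52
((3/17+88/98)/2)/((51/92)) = 41170/42483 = 0.97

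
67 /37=1.81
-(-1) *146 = 146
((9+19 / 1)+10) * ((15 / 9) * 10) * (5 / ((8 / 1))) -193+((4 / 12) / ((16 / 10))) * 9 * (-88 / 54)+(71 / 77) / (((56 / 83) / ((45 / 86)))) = 669142601 / 3337488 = 200.49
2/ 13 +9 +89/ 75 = 10082/ 975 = 10.34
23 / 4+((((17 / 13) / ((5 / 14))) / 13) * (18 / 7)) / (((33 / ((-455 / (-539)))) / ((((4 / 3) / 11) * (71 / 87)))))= 242440369 / 42150108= 5.75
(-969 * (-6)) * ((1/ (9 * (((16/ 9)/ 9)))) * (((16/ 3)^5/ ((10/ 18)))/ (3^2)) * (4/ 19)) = 8912896/ 15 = 594193.07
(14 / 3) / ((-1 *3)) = -14 / 9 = -1.56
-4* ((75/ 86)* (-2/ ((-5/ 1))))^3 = -13500/ 79507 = -0.17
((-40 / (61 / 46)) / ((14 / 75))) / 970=-6900 / 41419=-0.17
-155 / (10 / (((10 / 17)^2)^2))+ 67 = 5440907 / 83521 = 65.14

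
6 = 6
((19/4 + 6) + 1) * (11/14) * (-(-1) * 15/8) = 7755/448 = 17.31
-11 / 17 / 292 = -11 / 4964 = -0.00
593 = 593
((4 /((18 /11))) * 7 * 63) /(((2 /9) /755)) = 3662505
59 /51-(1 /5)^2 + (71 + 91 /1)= 207974 /1275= 163.12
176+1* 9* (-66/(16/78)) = -10879/4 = -2719.75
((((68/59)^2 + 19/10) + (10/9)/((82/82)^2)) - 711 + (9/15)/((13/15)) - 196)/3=-3673509137/12218310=-300.66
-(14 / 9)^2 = -196 / 81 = -2.42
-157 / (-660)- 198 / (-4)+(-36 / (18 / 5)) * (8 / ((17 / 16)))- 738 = -8567101 / 11220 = -763.56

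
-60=-60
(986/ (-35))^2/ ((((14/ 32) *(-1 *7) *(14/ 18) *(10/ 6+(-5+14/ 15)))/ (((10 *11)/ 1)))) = 256659744/ 16807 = 15271.00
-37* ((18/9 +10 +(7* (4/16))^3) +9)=-975.30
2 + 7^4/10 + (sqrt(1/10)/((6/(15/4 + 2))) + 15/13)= 23* sqrt(10)/240 + 31623/130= 243.56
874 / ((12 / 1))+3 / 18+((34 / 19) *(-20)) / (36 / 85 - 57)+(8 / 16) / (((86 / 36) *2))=579420277 / 7857906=73.74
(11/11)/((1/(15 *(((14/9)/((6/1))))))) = 35/9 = 3.89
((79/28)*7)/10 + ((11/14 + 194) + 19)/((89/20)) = 1246417/24920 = 50.02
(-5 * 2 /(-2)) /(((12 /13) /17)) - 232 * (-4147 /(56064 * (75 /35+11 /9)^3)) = 6178762963321 /66773121024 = 92.53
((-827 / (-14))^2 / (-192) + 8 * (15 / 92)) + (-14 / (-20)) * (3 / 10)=-16.66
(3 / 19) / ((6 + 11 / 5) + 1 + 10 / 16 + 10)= 120 / 15067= 0.01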